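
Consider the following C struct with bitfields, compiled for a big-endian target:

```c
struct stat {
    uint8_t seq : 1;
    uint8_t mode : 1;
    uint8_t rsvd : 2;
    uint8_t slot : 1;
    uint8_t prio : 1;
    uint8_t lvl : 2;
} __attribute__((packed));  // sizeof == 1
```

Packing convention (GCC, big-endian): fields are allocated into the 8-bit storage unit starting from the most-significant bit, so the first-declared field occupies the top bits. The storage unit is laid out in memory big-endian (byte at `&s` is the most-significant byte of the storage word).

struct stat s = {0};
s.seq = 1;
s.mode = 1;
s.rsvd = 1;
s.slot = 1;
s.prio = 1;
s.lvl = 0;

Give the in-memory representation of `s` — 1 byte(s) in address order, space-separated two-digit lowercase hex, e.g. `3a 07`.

dc

seq (1b) val=1 bits=0x1 at bit 7: 0x80
mode (1b) val=1 bits=0x1 at bit 6: 0xc0
rsvd (2b) val=1 bits=0x1 at bit 4: 0xd0
slot (1b) val=1 bits=0x1 at bit 3: 0xd8
prio (1b) val=1 bits=0x1 at bit 2: 0xdc
lvl (2b) val=0 bits=0x0 at bit 0: 0xdc
word = 0xdc → big-endian bytes:
  [0]=0xdc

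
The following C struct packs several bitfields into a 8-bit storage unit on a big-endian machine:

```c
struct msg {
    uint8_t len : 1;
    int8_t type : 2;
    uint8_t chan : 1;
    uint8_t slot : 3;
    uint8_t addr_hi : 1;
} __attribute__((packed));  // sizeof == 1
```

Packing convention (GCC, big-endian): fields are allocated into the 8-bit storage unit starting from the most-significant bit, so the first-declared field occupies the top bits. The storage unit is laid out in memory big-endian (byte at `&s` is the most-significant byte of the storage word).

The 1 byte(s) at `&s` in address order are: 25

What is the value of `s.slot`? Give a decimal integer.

[0]=0x25 (big-endian) → word 0x25
len [7+:1] = (word>>7) & 0x1 = 0
type [5+:2] = (word>>5) & 0x3 = 1
chan [4+:1] = (word>>4) & 0x1 = 0
slot [1+:3] = (word>>1) & 0x7 = 2  ←
addr_hi [0+:1] = (word>>0) & 0x1 = 1

2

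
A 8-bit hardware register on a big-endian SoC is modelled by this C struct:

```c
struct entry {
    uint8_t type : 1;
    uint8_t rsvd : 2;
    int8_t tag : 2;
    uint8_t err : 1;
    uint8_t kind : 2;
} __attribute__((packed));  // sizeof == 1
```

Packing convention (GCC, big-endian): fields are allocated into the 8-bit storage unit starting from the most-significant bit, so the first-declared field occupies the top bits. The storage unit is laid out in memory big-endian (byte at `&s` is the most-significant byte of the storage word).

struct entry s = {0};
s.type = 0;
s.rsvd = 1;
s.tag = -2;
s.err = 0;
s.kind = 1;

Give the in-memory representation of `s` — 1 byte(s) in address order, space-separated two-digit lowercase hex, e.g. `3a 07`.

31

type:1 = 0 → 0x0 << 7 → word 0x00
rsvd:2 = 1 → 0x1 << 5 → word 0x20
tag:2 = -2 → 0x2 << 3 → word 0x30
err:1 = 0 → 0x0 << 2 → word 0x30
kind:2 = 1 → 0x1 << 0 → word 0x31
word = 0x31 → big-endian bytes:
  [0]=0x31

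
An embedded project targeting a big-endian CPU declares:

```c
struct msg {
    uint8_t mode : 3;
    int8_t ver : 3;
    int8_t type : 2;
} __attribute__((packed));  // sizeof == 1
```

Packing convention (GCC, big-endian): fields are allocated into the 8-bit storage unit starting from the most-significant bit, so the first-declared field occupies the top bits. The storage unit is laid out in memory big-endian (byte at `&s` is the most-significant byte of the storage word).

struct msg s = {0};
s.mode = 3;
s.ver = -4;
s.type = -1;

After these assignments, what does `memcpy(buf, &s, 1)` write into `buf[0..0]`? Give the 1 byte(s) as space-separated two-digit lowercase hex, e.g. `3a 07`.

[5+:3] mode=3 & 0x7 = 0x3; word=0x60
[2+:3] ver=-4 & 0x7 = 0x4; word=0x70
[0+:2] type=-1 & 0x3 = 0x3; word=0x73
word = 0x73 → big-endian bytes:
  [0]=0x73

73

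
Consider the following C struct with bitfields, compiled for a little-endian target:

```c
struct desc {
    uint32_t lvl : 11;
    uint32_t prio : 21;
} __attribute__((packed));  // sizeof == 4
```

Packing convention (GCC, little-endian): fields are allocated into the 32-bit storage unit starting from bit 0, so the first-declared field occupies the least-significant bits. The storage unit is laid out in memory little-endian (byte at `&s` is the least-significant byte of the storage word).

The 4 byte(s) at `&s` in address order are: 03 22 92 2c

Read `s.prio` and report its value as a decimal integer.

[0]=0x03 [1]=0x22 [2]=0x92 [3]=0x2c (little-endian) → word 0x2c922203
lvl [0+:11] = (word>>0) & 0x7ff = 515
prio [11+:21] = (word>>11) & 0x1fffff = 365124  ←

365124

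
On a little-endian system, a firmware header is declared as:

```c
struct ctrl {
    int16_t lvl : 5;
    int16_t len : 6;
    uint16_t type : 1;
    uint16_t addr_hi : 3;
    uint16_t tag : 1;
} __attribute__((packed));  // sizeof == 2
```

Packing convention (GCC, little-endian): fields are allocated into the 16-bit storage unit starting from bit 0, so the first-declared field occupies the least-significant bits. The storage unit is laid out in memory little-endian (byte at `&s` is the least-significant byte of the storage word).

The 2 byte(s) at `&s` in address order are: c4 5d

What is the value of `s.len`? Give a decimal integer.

[0]=0xc4 [1]=0x5d (little-endian) → word 0x5dc4
lvl:5 @ bit 0 → (0x5dc4>>0)&0x1f = 0x4
len:6 @ bit 5 → (0x5dc4>>5)&0x3f = 0x2e  ←
type:1 @ bit 11 → (0x5dc4>>11)&0x1 = 0x1
addr_hi:3 @ bit 12 → (0x5dc4>>12)&0x7 = 0x5
tag:1 @ bit 15 → (0x5dc4>>15)&0x1 = 0x0
len signed 6b, MSB=1: 46 - 64 = -18

-18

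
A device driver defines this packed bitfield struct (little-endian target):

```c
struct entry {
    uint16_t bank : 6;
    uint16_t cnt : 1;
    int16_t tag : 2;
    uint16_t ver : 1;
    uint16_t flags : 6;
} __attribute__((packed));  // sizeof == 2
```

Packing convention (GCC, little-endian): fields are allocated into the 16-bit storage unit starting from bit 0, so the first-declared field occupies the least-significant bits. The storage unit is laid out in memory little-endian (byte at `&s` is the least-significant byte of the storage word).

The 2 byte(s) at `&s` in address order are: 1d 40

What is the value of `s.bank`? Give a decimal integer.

29

[0]=0x1d [1]=0x40 (little-endian) → word 0x401d
bank [0+:6] = (word>>0) & 0x3f = 29  ←
cnt [6+:1] = (word>>6) & 0x1 = 0
tag [7+:2] = (word>>7) & 0x3 = 0
ver [9+:1] = (word>>9) & 0x1 = 0
flags [10+:6] = (word>>10) & 0x3f = 16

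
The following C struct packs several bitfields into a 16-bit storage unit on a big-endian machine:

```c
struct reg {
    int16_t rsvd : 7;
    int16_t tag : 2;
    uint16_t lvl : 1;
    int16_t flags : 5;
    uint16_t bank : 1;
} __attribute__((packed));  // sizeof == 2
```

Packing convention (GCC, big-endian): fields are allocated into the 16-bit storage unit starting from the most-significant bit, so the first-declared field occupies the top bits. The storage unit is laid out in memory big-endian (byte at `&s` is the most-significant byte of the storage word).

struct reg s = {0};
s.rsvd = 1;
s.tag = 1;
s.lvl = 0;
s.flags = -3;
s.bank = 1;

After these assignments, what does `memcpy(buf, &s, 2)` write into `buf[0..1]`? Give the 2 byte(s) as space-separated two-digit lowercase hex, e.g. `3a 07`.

02 bb

rsvd (7b) val=1 bits=0x1 at bit 9: 0x0200
tag (2b) val=1 bits=0x1 at bit 7: 0x0280
lvl (1b) val=0 bits=0x0 at bit 6: 0x0280
flags (5b) val=-3 bits=0x1d at bit 1: 0x02ba
bank (1b) val=1 bits=0x1 at bit 0: 0x02bb
word = 0x02bb → big-endian bytes:
  [0]=0x02  [1]=0xbb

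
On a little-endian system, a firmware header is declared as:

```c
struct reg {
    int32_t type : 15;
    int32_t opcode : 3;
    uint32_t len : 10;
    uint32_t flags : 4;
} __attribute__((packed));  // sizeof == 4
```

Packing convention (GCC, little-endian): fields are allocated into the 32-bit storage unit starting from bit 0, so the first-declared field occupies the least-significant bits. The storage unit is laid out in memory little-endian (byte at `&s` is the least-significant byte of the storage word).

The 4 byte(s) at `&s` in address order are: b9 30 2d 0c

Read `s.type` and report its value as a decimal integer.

12473

[0]=0xb9 [1]=0x30 [2]=0x2d [3]=0x0c (little-endian) → word 0x0c2d30b9
type [0+:15] = (word>>0) & 0x7fff = 12473  ←
opcode [15+:3] = (word>>15) & 0x7 = 2
len [18+:10] = (word>>18) & 0x3ff = 779
flags [28+:4] = (word>>28) & 0xf = 0
type signed 15b, MSB=0: value = 12473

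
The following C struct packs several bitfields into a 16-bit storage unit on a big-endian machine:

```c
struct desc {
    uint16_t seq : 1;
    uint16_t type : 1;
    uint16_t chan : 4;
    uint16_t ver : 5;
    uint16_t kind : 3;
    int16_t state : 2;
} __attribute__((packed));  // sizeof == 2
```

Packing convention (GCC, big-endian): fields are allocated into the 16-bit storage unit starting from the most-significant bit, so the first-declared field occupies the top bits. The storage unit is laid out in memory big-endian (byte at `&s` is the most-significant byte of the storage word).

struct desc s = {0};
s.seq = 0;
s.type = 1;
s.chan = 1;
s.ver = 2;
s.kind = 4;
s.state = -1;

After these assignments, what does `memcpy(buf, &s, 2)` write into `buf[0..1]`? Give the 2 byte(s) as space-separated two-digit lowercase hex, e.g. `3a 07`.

seq (1b) val=0 bits=0x0 at bit 15: 0x0000
type (1b) val=1 bits=0x1 at bit 14: 0x4000
chan (4b) val=1 bits=0x1 at bit 10: 0x4400
ver (5b) val=2 bits=0x2 at bit 5: 0x4440
kind (3b) val=4 bits=0x4 at bit 2: 0x4450
state (2b) val=-1 bits=0x3 at bit 0: 0x4453
word = 0x4453 → big-endian bytes:
  [0]=0x44  [1]=0x53

44 53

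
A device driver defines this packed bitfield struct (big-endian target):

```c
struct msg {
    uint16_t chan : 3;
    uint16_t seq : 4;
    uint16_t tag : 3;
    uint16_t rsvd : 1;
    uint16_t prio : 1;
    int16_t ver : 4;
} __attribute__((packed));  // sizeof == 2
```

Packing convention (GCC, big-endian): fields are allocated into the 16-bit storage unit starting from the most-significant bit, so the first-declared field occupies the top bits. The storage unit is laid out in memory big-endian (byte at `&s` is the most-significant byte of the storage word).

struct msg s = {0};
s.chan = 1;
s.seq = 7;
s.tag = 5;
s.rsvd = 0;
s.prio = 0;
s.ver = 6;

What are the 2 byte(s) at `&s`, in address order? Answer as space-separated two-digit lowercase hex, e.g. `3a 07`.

2f 46

chan (3b) val=1 bits=0x1 at bit 13: 0x2000
seq (4b) val=7 bits=0x7 at bit 9: 0x2e00
tag (3b) val=5 bits=0x5 at bit 6: 0x2f40
rsvd (1b) val=0 bits=0x0 at bit 5: 0x2f40
prio (1b) val=0 bits=0x0 at bit 4: 0x2f40
ver (4b) val=6 bits=0x6 at bit 0: 0x2f46
word = 0x2f46 → big-endian bytes:
  [0]=0x2f  [1]=0x46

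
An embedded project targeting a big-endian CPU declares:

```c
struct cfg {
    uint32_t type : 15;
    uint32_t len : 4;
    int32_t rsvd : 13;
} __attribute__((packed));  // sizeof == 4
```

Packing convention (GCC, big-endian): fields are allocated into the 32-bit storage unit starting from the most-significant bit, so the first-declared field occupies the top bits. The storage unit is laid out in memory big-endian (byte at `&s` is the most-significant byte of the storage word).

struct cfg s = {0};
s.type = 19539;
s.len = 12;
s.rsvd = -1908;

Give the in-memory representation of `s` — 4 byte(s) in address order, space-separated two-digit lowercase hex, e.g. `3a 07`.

98 a7 98 8c

type:15 = 19539 → 0x4c53 << 17 → word 0x98a60000
len:4 = 12 → 0xc << 13 → word 0x98a78000
rsvd:13 = -1908 → 0x188c << 0 → word 0x98a7988c
word = 0x98a7988c → big-endian bytes:
  [0]=0x98  [1]=0xa7  [2]=0x98  [3]=0x8c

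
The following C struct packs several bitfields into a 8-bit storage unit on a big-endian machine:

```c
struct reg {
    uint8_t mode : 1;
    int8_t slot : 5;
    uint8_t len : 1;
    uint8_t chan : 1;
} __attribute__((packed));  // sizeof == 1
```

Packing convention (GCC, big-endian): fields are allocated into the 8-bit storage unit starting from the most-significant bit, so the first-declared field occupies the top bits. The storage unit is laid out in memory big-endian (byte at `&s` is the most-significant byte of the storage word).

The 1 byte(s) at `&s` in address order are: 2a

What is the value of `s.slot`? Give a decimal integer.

10

[0]=0x2a (big-endian) → word 0x2a
mode:1 @ bit 7 → (0x2a>>7)&0x1 = 0x0
slot:5 @ bit 2 → (0x2a>>2)&0x1f = 0xa  ←
len:1 @ bit 1 → (0x2a>>1)&0x1 = 0x1
chan:1 @ bit 0 → (0x2a>>0)&0x1 = 0x0
slot signed 5b, MSB=0: value = 10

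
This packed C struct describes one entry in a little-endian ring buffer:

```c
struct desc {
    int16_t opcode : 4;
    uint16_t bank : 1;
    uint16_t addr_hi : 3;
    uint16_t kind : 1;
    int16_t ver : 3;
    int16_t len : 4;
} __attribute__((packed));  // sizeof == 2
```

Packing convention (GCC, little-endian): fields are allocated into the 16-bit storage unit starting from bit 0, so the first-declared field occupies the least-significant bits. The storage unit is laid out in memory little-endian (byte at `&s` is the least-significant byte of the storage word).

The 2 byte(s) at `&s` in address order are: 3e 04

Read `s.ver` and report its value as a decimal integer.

2

[0]=0x3e [1]=0x04 (little-endian) → word 0x043e
opcode [0+:4] = (word>>0) & 0xf = 14
bank [4+:1] = (word>>4) & 0x1 = 1
addr_hi [5+:3] = (word>>5) & 0x7 = 1
kind [8+:1] = (word>>8) & 0x1 = 0
ver [9+:3] = (word>>9) & 0x7 = 2  ←
len [12+:4] = (word>>12) & 0xf = 0
ver signed 3b, MSB=0: value = 2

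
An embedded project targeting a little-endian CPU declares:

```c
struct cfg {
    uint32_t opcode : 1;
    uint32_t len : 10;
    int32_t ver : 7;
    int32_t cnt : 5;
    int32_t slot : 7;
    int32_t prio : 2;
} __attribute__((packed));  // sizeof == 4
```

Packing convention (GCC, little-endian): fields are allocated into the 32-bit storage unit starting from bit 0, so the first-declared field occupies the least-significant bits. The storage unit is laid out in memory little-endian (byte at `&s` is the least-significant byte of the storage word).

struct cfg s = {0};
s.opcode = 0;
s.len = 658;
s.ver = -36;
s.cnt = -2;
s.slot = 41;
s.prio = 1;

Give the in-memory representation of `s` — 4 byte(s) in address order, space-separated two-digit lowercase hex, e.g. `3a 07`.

[0+:1] opcode=0 & 0x1 = 0x0; word=0x00000000
[1+:10] len=658 & 0x3ff = 0x292; word=0x00000524
[11+:7] ver=-36 & 0x7f = 0x5c; word=0x0002e524
[18+:5] cnt=-2 & 0x1f = 0x1e; word=0x007ae524
[23+:7] slot=41 & 0x7f = 0x29; word=0x14fae524
[30+:2] prio=1 & 0x3 = 0x1; word=0x54fae524
word = 0x54fae524 → little-endian bytes:
  [0]=0x24  [1]=0xe5  [2]=0xfa  [3]=0x54

24 e5 fa 54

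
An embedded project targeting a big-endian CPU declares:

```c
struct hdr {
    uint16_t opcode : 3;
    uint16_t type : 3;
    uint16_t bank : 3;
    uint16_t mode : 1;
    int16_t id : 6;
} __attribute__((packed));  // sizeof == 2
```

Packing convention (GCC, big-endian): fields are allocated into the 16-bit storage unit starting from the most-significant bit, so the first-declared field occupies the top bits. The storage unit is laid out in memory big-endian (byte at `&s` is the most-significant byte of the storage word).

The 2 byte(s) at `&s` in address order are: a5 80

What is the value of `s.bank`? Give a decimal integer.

3

[0]=0xa5 [1]=0x80 (big-endian) → word 0xa580
opcode [13+:3] = (word>>13) & 0x7 = 5
type [10+:3] = (word>>10) & 0x7 = 1
bank [7+:3] = (word>>7) & 0x7 = 3  ←
mode [6+:1] = (word>>6) & 0x1 = 0
id [0+:6] = (word>>0) & 0x3f = 0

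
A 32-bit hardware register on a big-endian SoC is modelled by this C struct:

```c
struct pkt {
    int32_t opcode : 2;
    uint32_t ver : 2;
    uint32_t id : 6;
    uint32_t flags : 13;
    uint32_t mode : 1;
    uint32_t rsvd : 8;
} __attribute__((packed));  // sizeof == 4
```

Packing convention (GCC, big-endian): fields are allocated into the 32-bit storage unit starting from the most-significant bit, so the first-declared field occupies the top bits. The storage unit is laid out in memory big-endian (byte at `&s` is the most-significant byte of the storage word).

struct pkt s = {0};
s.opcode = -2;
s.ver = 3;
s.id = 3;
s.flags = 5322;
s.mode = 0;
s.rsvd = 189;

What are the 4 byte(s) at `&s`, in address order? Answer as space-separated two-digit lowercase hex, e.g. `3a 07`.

b0 e9 94 bd

opcode:2 = -2 → 0x2 << 30 → word 0x80000000
ver:2 = 3 → 0x3 << 28 → word 0xb0000000
id:6 = 3 → 0x3 << 22 → word 0xb0c00000
flags:13 = 5322 → 0x14ca << 9 → word 0xb0e99400
mode:1 = 0 → 0x0 << 8 → word 0xb0e99400
rsvd:8 = 189 → 0xbd << 0 → word 0xb0e994bd
word = 0xb0e994bd → big-endian bytes:
  [0]=0xb0  [1]=0xe9  [2]=0x94  [3]=0xbd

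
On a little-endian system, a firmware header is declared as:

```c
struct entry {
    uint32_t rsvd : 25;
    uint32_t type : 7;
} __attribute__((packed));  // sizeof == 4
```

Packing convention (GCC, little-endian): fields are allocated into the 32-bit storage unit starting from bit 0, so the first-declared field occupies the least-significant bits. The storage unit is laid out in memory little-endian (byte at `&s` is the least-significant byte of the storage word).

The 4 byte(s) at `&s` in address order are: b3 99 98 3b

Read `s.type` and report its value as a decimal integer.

29

[0]=0xb3 [1]=0x99 [2]=0x98 [3]=0x3b (little-endian) → word 0x3b9899b3
rsvd:25 @ bit 0 → (0x3b9899b3>>0)&0x1ffffff = 0x19899b3
type:7 @ bit 25 → (0x3b9899b3>>25)&0x7f = 0x1d  ←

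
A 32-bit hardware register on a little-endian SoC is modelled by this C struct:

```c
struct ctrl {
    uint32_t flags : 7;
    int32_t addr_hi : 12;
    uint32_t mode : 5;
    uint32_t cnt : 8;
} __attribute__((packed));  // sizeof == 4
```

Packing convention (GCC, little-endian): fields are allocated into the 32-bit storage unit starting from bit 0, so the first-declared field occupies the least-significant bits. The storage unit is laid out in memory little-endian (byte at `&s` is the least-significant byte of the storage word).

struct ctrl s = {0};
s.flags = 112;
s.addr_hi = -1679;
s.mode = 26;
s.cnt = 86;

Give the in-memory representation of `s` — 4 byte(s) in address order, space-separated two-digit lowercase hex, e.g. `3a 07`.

f0 b8 d4 56

[0+:7] flags=112 & 0x7f = 0x70; word=0x00000070
[7+:12] addr_hi=-1679 & 0xfff = 0x971; word=0x0004b8f0
[19+:5] mode=26 & 0x1f = 0x1a; word=0x00d4b8f0
[24+:8] cnt=86 & 0xff = 0x56; word=0x56d4b8f0
word = 0x56d4b8f0 → little-endian bytes:
  [0]=0xf0  [1]=0xb8  [2]=0xd4  [3]=0x56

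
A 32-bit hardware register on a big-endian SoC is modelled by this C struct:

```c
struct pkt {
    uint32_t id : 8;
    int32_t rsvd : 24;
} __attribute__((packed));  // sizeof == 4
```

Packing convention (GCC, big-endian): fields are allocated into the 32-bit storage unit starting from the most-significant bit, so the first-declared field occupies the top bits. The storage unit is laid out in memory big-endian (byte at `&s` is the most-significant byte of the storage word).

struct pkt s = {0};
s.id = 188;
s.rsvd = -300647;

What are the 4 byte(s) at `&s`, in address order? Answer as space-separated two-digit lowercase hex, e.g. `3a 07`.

id:8 = 188 → 0xbc << 24 → word 0xbc000000
rsvd:24 = -300647 → 0xfb6999 << 0 → word 0xbcfb6999
word = 0xbcfb6999 → big-endian bytes:
  [0]=0xbc  [1]=0xfb  [2]=0x69  [3]=0x99

bc fb 69 99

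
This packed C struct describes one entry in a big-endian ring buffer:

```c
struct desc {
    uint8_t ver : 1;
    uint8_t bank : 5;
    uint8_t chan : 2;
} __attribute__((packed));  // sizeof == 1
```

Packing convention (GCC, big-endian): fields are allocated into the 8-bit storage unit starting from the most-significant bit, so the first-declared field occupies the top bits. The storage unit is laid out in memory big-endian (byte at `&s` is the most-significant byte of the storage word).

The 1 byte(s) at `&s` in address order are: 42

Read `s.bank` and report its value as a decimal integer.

[0]=0x42 (big-endian) → word 0x42
ver:1 @ bit 7 → (0x42>>7)&0x1 = 0x0
bank:5 @ bit 2 → (0x42>>2)&0x1f = 0x10  ←
chan:2 @ bit 0 → (0x42>>0)&0x3 = 0x2

16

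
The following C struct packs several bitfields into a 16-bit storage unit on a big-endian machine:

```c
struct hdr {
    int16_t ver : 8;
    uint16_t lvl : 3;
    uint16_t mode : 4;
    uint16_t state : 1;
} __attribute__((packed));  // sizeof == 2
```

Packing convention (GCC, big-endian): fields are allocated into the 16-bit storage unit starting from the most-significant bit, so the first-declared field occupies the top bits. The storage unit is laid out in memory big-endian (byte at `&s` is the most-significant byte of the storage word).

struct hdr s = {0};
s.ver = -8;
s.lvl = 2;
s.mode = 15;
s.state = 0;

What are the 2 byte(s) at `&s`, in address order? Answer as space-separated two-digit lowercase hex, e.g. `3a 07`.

f8 5e

[8+:8] ver=-8 & 0xff = 0xf8; word=0xf800
[5+:3] lvl=2 & 0x7 = 0x2; word=0xf840
[1+:4] mode=15 & 0xf = 0xf; word=0xf85e
[0+:1] state=0 & 0x1 = 0x0; word=0xf85e
word = 0xf85e → big-endian bytes:
  [0]=0xf8  [1]=0x5e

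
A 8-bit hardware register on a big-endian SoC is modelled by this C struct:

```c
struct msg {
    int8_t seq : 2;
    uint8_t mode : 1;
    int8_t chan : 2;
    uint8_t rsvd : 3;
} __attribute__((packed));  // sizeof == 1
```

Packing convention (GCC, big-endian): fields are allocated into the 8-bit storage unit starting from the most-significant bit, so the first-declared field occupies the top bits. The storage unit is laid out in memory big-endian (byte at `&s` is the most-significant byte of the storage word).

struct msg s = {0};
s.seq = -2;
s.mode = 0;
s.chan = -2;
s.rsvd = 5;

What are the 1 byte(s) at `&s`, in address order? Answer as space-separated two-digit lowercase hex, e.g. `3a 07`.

seq (2b) val=-2 bits=0x2 at bit 6: 0x80
mode (1b) val=0 bits=0x0 at bit 5: 0x80
chan (2b) val=-2 bits=0x2 at bit 3: 0x90
rsvd (3b) val=5 bits=0x5 at bit 0: 0x95
word = 0x95 → big-endian bytes:
  [0]=0x95

95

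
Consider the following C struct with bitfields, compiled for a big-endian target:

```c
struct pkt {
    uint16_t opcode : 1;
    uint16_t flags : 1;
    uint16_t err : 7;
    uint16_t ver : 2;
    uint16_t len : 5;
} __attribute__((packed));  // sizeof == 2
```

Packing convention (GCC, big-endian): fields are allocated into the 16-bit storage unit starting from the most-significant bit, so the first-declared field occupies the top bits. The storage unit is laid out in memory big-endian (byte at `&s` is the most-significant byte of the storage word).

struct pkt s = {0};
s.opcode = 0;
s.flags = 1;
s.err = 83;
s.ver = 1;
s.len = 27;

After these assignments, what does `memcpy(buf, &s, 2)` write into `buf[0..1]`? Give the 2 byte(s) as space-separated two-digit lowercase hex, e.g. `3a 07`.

opcode:1 = 0 → 0x0 << 15 → word 0x0000
flags:1 = 1 → 0x1 << 14 → word 0x4000
err:7 = 83 → 0x53 << 7 → word 0x6980
ver:2 = 1 → 0x1 << 5 → word 0x69a0
len:5 = 27 → 0x1b << 0 → word 0x69bb
word = 0x69bb → big-endian bytes:
  [0]=0x69  [1]=0xbb

69 bb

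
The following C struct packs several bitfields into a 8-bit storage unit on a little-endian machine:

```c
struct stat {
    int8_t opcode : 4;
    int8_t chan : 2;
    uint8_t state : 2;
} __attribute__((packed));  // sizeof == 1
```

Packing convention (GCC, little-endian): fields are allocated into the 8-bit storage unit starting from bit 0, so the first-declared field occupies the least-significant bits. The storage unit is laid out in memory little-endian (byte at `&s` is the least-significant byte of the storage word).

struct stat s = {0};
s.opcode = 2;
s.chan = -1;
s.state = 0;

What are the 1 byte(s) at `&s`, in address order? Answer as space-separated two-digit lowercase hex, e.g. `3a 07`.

32

opcode (4b) val=2 bits=0x2 at bit 0: 0x02
chan (2b) val=-1 bits=0x3 at bit 4: 0x32
state (2b) val=0 bits=0x0 at bit 6: 0x32
word = 0x32 → little-endian bytes:
  [0]=0x32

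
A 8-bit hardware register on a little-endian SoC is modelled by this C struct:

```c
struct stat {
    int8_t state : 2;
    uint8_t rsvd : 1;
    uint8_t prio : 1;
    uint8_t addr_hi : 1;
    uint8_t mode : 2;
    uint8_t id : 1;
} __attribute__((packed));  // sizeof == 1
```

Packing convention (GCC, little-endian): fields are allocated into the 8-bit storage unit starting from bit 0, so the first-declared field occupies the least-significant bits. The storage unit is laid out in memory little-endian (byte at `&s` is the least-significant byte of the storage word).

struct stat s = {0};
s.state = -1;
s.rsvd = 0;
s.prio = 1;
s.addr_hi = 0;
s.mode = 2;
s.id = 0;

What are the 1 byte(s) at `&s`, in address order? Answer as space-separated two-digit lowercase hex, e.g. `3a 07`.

[0+:2] state=-1 & 0x3 = 0x3; word=0x03
[2+:1] rsvd=0 & 0x1 = 0x0; word=0x03
[3+:1] prio=1 & 0x1 = 0x1; word=0x0b
[4+:1] addr_hi=0 & 0x1 = 0x0; word=0x0b
[5+:2] mode=2 & 0x3 = 0x2; word=0x4b
[7+:1] id=0 & 0x1 = 0x0; word=0x4b
word = 0x4b → little-endian bytes:
  [0]=0x4b

4b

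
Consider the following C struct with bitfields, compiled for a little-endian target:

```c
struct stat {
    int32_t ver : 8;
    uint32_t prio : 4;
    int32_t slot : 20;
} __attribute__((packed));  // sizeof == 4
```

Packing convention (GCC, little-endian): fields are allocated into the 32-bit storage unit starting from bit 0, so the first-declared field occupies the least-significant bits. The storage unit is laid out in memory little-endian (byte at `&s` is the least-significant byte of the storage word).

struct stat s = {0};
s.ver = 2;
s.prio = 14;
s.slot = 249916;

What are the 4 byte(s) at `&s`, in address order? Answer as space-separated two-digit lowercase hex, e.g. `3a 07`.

[0+:8] ver=2 & 0xff = 0x2; word=0x00000002
[8+:4] prio=14 & 0xf = 0xe; word=0x00000e02
[12+:20] slot=249916 & 0xfffff = 0x3d03c; word=0x3d03ce02
word = 0x3d03ce02 → little-endian bytes:
  [0]=0x02  [1]=0xce  [2]=0x03  [3]=0x3d

02 ce 03 3d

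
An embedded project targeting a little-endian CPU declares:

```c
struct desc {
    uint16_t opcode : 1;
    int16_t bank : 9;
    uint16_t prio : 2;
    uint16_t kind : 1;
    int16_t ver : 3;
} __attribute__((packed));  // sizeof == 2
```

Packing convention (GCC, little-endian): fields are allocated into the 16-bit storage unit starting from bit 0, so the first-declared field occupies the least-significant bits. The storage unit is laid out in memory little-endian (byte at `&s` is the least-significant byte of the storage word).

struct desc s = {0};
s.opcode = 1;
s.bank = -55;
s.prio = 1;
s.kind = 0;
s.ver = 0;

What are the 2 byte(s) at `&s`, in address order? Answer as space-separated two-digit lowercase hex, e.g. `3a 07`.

[0+:1] opcode=1 & 0x1 = 0x1; word=0x0001
[1+:9] bank=-55 & 0x1ff = 0x1c9; word=0x0393
[10+:2] prio=1 & 0x3 = 0x1; word=0x0793
[12+:1] kind=0 & 0x1 = 0x0; word=0x0793
[13+:3] ver=0 & 0x7 = 0x0; word=0x0793
word = 0x0793 → little-endian bytes:
  [0]=0x93  [1]=0x07

93 07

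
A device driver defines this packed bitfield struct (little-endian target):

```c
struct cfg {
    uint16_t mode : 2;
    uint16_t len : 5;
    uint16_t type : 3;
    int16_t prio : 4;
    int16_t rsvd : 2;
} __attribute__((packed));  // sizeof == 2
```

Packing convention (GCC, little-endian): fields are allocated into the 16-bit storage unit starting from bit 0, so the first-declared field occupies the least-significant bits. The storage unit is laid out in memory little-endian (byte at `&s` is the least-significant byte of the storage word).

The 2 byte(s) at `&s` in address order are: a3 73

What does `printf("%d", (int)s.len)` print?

[0]=0xa3 [1]=0x73 (little-endian) → word 0x73a3
mode:2 @ bit 0 → (0x73a3>>0)&0x3 = 0x3
len:5 @ bit 2 → (0x73a3>>2)&0x1f = 0x8  ←
type:3 @ bit 7 → (0x73a3>>7)&0x7 = 0x7
prio:4 @ bit 10 → (0x73a3>>10)&0xf = 0xc
rsvd:2 @ bit 14 → (0x73a3>>14)&0x3 = 0x1

8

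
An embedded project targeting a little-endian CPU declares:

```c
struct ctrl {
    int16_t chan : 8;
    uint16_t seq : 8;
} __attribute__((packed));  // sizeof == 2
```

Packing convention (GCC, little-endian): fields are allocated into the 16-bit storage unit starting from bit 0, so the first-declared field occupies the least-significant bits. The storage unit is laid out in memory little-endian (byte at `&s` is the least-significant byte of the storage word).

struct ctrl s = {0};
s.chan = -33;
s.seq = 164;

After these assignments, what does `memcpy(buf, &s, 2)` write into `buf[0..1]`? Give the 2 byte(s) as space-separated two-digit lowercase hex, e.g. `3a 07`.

df a4

[0+:8] chan=-33 & 0xff = 0xdf; word=0x00df
[8+:8] seq=164 & 0xff = 0xa4; word=0xa4df
word = 0xa4df → little-endian bytes:
  [0]=0xdf  [1]=0xa4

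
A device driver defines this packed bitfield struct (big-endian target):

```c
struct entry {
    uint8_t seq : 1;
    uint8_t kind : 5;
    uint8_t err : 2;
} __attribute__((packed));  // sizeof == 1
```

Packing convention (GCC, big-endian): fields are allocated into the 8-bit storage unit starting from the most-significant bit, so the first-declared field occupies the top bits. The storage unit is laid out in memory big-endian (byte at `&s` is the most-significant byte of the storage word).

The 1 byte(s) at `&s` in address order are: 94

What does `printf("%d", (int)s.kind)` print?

[0]=0x94 (big-endian) → word 0x94
seq:1 @ bit 7 → (0x94>>7)&0x1 = 0x1
kind:5 @ bit 2 → (0x94>>2)&0x1f = 0x5  ←
err:2 @ bit 0 → (0x94>>0)&0x3 = 0x0

5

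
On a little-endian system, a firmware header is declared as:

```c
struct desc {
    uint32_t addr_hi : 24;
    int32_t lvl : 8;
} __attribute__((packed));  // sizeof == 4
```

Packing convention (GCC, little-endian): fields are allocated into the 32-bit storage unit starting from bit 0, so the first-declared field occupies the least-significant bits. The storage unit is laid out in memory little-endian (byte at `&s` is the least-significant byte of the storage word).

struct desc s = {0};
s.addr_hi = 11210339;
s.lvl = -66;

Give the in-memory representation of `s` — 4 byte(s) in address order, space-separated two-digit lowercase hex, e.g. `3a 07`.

63 0e ab be

addr_hi (24b) val=11210339 bits=0xab0e63 at bit 0: 0x00ab0e63
lvl (8b) val=-66 bits=0xbe at bit 24: 0xbeab0e63
word = 0xbeab0e63 → little-endian bytes:
  [0]=0x63  [1]=0x0e  [2]=0xab  [3]=0xbe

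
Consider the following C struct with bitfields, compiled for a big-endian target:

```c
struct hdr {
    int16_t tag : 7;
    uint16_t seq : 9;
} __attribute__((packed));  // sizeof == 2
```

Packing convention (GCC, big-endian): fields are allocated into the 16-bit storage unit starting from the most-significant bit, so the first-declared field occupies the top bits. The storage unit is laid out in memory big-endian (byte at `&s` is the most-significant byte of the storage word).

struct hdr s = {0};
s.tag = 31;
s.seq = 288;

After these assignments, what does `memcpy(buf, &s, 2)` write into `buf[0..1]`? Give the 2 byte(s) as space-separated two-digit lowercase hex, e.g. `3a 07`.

tag (7b) val=31 bits=0x1f at bit 9: 0x3e00
seq (9b) val=288 bits=0x120 at bit 0: 0x3f20
word = 0x3f20 → big-endian bytes:
  [0]=0x3f  [1]=0x20

3f 20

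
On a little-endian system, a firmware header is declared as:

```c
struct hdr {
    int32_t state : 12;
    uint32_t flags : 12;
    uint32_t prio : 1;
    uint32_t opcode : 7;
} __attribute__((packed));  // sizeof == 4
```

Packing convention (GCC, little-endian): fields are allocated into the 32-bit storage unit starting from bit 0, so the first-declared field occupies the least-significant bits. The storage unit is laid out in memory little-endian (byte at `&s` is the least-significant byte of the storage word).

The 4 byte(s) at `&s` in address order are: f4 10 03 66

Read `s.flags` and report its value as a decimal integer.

[0]=0xf4 [1]=0x10 [2]=0x03 [3]=0x66 (little-endian) → word 0x660310f4
state [0+:12] = (word>>0) & 0xfff = 244
flags [12+:12] = (word>>12) & 0xfff = 49  ←
prio [24+:1] = (word>>24) & 0x1 = 0
opcode [25+:7] = (word>>25) & 0x7f = 51

49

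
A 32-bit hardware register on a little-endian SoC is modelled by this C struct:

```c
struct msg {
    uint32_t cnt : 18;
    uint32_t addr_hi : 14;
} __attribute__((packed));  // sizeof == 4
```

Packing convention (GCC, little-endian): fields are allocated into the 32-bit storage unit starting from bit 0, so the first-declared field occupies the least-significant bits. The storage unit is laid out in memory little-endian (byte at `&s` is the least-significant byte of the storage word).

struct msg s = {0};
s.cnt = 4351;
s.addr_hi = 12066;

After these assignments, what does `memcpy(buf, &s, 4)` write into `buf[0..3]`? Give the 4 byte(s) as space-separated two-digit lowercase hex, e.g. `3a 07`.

cnt (18b) val=4351 bits=0x10ff at bit 0: 0x000010ff
addr_hi (14b) val=12066 bits=0x2f22 at bit 18: 0xbc8810ff
word = 0xbc8810ff → little-endian bytes:
  [0]=0xff  [1]=0x10  [2]=0x88  [3]=0xbc

ff 10 88 bc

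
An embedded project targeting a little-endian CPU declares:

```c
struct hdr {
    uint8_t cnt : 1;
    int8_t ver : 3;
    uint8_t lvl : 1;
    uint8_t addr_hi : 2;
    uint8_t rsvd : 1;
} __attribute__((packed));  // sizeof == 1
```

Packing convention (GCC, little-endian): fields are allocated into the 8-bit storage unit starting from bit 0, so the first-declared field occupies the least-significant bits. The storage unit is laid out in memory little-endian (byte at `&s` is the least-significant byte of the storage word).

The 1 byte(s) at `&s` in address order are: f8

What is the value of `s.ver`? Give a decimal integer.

[0]=0xf8 (little-endian) → word 0xf8
cnt [0+:1] = (word>>0) & 0x1 = 0
ver [1+:3] = (word>>1) & 0x7 = 4  ←
lvl [4+:1] = (word>>4) & 0x1 = 1
addr_hi [5+:2] = (word>>5) & 0x3 = 3
rsvd [7+:1] = (word>>7) & 0x1 = 1
ver signed 3b, MSB=1: 4 - 8 = -4

-4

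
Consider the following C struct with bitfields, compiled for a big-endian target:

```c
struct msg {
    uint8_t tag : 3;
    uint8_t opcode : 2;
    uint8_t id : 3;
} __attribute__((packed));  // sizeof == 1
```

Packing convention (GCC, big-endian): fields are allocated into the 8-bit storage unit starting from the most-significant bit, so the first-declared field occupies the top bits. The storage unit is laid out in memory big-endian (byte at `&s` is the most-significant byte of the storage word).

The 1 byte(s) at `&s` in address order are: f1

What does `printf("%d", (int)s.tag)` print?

7

[0]=0xf1 (big-endian) → word 0xf1
tag [5+:3] = (word>>5) & 0x7 = 7  ←
opcode [3+:2] = (word>>3) & 0x3 = 2
id [0+:3] = (word>>0) & 0x7 = 1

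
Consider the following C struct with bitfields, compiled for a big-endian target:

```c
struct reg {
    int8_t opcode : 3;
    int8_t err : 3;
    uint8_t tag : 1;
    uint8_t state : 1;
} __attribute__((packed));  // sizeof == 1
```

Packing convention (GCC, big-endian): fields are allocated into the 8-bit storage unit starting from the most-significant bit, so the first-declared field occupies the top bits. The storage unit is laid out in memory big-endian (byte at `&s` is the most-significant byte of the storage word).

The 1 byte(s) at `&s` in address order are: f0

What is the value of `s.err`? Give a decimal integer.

-4

[0]=0xf0 (big-endian) → word 0xf0
opcode:3 @ bit 5 → (0xf0>>5)&0x7 = 0x7
err:3 @ bit 2 → (0xf0>>2)&0x7 = 0x4  ←
tag:1 @ bit 1 → (0xf0>>1)&0x1 = 0x0
state:1 @ bit 0 → (0xf0>>0)&0x1 = 0x0
err signed 3b, MSB=1: 4 - 8 = -4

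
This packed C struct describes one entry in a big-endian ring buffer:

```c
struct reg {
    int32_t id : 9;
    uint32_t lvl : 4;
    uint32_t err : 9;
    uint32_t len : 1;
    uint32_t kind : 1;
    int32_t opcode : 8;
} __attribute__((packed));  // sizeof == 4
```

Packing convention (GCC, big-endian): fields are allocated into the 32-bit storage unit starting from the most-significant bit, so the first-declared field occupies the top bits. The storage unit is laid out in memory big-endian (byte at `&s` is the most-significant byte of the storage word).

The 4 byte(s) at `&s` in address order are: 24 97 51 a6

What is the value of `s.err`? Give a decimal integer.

[0]=0x24 [1]=0x97 [2]=0x51 [3]=0xa6 (big-endian) → word 0x249751a6
id:9 @ bit 23 → (0x249751a6>>23)&0x1ff = 0x49
lvl:4 @ bit 19 → (0x249751a6>>19)&0xf = 0x2
err:9 @ bit 10 → (0x249751a6>>10)&0x1ff = 0x1d4  ←
len:1 @ bit 9 → (0x249751a6>>9)&0x1 = 0x0
kind:1 @ bit 8 → (0x249751a6>>8)&0x1 = 0x1
opcode:8 @ bit 0 → (0x249751a6>>0)&0xff = 0xa6

468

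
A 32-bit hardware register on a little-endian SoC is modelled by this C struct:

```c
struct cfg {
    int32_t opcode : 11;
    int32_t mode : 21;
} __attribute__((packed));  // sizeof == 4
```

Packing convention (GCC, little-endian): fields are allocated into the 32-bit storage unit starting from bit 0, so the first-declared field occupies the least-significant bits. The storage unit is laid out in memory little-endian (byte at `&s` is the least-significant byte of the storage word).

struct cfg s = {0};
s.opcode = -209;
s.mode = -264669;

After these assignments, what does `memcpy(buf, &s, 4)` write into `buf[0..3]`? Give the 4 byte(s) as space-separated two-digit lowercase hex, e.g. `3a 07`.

opcode (11b) val=-209 bits=0x72f at bit 0: 0x0000072f
mode (21b) val=-264669 bits=0x1bf623 at bit 11: 0xdfb11f2f
word = 0xdfb11f2f → little-endian bytes:
  [0]=0x2f  [1]=0x1f  [2]=0xb1  [3]=0xdf

2f 1f b1 df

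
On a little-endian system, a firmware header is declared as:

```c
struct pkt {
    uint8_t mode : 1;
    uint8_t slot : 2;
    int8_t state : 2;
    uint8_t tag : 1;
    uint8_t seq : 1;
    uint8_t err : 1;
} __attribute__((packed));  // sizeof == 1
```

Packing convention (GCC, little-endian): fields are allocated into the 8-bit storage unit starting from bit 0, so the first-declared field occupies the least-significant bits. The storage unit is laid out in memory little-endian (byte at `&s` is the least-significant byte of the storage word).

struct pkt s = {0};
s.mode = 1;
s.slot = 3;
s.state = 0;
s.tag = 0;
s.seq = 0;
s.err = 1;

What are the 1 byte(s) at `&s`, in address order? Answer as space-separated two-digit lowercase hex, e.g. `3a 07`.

mode:1 = 1 → 0x1 << 0 → word 0x01
slot:2 = 3 → 0x3 << 1 → word 0x07
state:2 = 0 → 0x0 << 3 → word 0x07
tag:1 = 0 → 0x0 << 5 → word 0x07
seq:1 = 0 → 0x0 << 6 → word 0x07
err:1 = 1 → 0x1 << 7 → word 0x87
word = 0x87 → little-endian bytes:
  [0]=0x87

87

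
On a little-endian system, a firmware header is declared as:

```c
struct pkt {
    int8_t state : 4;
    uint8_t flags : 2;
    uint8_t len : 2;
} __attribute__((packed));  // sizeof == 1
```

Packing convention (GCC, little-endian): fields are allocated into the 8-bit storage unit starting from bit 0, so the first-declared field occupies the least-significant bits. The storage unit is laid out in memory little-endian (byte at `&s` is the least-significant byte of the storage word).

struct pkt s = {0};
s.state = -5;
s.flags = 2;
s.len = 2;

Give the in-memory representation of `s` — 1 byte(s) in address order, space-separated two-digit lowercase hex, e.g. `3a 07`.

ab

state (4b) val=-5 bits=0xb at bit 0: 0x0b
flags (2b) val=2 bits=0x2 at bit 4: 0x2b
len (2b) val=2 bits=0x2 at bit 6: 0xab
word = 0xab → little-endian bytes:
  [0]=0xab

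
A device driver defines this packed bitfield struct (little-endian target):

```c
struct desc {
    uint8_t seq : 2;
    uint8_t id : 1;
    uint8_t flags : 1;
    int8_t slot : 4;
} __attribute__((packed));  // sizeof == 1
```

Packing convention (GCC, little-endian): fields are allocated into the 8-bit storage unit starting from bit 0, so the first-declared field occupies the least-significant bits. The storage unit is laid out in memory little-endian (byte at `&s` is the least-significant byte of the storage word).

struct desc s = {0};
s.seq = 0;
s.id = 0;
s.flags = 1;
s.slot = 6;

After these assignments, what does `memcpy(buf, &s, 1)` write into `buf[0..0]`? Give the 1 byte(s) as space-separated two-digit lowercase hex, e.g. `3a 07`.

68

[0+:2] seq=0 & 0x3 = 0x0; word=0x00
[2+:1] id=0 & 0x1 = 0x0; word=0x00
[3+:1] flags=1 & 0x1 = 0x1; word=0x08
[4+:4] slot=6 & 0xf = 0x6; word=0x68
word = 0x68 → little-endian bytes:
  [0]=0x68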